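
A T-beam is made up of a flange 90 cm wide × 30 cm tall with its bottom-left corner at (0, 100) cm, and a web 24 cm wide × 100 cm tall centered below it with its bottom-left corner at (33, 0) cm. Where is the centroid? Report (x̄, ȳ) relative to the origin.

x̄ = 45.00 cm, ȳ = 84.41 cm

web: A = 24 × 100 = 2400.00, centroid at (45.00, 50.00).
flange: A = 90 × 30 = 2700.00, centroid at (45.00, 115.00).
ΣA = 5100.00 cm²
ΣAx̄ = (2400.00)(45.00) + (2700.00)(45.00) = 229500.00 cm³
ΣAȳ = (2400.00)(50.00) + (2700.00)(115.00) = 430500.00 cm³
x̄ = 229500.00 / 5100.00 = 45.00 cm
ȳ = 430500.00 / 5100.00 = 84.41 cm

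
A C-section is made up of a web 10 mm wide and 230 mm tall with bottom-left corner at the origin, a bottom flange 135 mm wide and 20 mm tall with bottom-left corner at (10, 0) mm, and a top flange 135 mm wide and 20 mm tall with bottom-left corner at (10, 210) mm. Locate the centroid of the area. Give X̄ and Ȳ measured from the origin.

web: A = 10 × 230 = 2300.00, centroid at (5.00, 115.00).
bottom flange: A = 135 × 20 = 2700.00, centroid at (77.50, 10.00).
top flange: A = 135 × 20 = 2700.00, centroid at (77.50, 220.00).
ΣA = 7700.00 mm², ΣAX̄ = 430000.00 mm³, ΣAȲ = 885500.00 mm³.
X̄ = 430000.00/7700.00 = 55.84 mm; Ȳ = 885500.00/7700.00 = 115.00 mm.

X̄ = 55.84 mm, Ȳ = 115.00 mm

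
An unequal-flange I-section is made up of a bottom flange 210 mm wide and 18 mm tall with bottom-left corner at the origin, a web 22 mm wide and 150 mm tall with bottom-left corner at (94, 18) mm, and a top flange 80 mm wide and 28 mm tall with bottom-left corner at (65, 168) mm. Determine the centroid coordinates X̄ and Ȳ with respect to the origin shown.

X̄ = 105.00 mm, Ȳ = 80.32 mm

bottom flange: A = 210 × 18 = 3780.00, centroid at (105.00, 9.00).
web: A = 22 × 150 = 3300.00, centroid at (105.00, 93.00).
top flange: A = 80 × 28 = 2240.00, centroid at (105.00, 182.00).
ΣA = 9320.00 mm², ΣAX̄ = 978600.00 mm³, ΣAȲ = 748600.00 mm³.
X̄ = 978600.00/9320.00 = 105.00 mm; Ȳ = 748600.00/9320.00 = 80.32 mm.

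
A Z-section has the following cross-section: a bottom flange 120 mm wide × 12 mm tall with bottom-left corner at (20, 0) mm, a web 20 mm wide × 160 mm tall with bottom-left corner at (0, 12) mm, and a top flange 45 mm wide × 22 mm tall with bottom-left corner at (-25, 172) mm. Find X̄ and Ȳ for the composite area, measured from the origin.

bottom flange: A = 120 × 12 = 1440.00, centroid at (80.00, 6.00).
web: A = 20 × 160 = 3200.00, centroid at (10.00, 92.00).
top flange: A = 45 × 22 = 990.00, centroid at (-2.50, 183.00).
ΣA = 5630.00 mm², ΣAX̄ = 144725.00 mm³, ΣAȲ = 484210.00 mm³.
X̄ = 144725.00/5630.00 = 25.71 mm; Ȳ = 484210.00/5630.00 = 86.01 mm.

X̄ = 25.71 mm, Ȳ = 86.01 mm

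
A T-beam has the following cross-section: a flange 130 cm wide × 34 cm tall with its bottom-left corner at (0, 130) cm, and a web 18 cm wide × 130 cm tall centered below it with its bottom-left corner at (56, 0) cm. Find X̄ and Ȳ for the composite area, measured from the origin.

X̄ = 65.00 cm, Ȳ = 118.62 cm

Part | A | x̄ᵢ | ȳᵢ | A·x̄ᵢ | A·ȳᵢ
web | 2340.00 | 65.00 | 65.00 | 152100.00 | 152100.00
flange | 4420.00 | 65.00 | 147.00 | 287300.00 | 649740.00
Σ | 6760.00 |  |  | 439400.00 | 801840.00
X̄ = 439400.00 / 6760.00 = 65.00 cm
Ȳ = 801840.00 / 6760.00 = 118.62 cm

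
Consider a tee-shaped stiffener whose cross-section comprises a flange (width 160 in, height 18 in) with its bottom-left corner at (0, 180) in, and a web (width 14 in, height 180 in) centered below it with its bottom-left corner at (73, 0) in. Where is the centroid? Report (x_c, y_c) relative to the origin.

x_c = 80.00 in, y_c = 142.80 in

web: A = 14 × 180 = 2520.00, centroid at (80.00, 90.00).
flange: A = 160 × 18 = 2880.00, centroid at (80.00, 189.00).
ΣA = 5400.00 in²
ΣAx_c = (2520.00)(80.00) + (2880.00)(80.00) = 432000.00 in³
ΣAy_c = (2520.00)(90.00) + (2880.00)(189.00) = 771120.00 in³
x_c = 432000.00 / 5400.00 = 80.00 in
y_c = 771120.00 / 5400.00 = 142.80 in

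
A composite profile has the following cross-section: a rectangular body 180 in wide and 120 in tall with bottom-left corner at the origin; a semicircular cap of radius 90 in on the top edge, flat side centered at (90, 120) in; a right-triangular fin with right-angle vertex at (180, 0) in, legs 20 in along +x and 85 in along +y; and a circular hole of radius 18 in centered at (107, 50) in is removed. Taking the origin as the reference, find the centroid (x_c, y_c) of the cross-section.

x_c = 91.90 in, y_c = 96.09 in

rectangular body: A = 180 × 120 = 21600.00, centroid at (90.00, 60.00).
semicircular top: A = ½π·90² = 12723.45, centroid at (90.00, 158.20).
triangular fin: A = ½·20·85 = 850.00, centroid at (186.67, 28.33).
hole: A = −π·18² = -1017.88, centroid at (107.00, 50.00).
ΣA = 34155.57 in², ΣAx_c = 3138864.45 in³, ΣAy_c = 3282003.56 in³.
x_c = 3138864.45/34155.57 = 91.90 in; y_c = 3282003.56/34155.57 = 96.09 in.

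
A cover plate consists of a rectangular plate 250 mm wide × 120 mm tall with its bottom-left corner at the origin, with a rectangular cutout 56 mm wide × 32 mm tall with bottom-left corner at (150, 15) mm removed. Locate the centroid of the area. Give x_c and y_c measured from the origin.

x_c = 121.63 mm, y_c = 61.84 mm

plate: A = 250 × 120 = 30000.00, centroid at (125.00, 60.00).
hole: A = −(56 × 32) = -1792.00, centroid at (178.00, 31.00).
ΣA = 28208.00 mm²
ΣAx_c = (30000.00)(125.00) + (-1792.00)(178.00) = 3431024.00 mm³
ΣAy_c = (30000.00)(60.00) + (-1792.00)(31.00) = 1744448.00 mm³
x_c = 3431024.00 / 28208.00 = 121.63 mm
y_c = 1744448.00 / 28208.00 = 61.84 mm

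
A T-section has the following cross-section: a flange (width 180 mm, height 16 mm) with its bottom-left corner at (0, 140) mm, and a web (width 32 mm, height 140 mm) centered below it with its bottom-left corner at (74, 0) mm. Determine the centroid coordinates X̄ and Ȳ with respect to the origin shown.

web: A = 32 × 140 = 4480.00, centroid at (90.00, 70.00).
flange: A = 180 × 16 = 2880.00, centroid at (90.00, 148.00).
ΣA = 7360.00 mm²
ΣAX̄ = (4480.00)(90.00) + (2880.00)(90.00) = 662400.00 mm³
ΣAȲ = (4480.00)(70.00) + (2880.00)(148.00) = 739840.00 mm³
X̄ = 662400.00 / 7360.00 = 90.00 mm
Ȳ = 739840.00 / 7360.00 = 100.52 mm

X̄ = 90.00 mm, Ȳ = 100.52 mm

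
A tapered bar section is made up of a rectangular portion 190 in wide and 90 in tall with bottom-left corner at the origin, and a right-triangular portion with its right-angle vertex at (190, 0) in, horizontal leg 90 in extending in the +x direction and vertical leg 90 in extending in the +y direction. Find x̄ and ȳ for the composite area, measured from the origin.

Part | A | x̄ᵢ | ȳᵢ | A·x̄ᵢ | A·ȳᵢ
rectangular portion | 17100.00 | 95.00 | 45.00 | 1624500.00 | 769500.00
triangular portion | 4050.00 | 220.00 | 30.00 | 891000.00 | 121500.00
Σ | 21150.00 |  |  | 2515500.00 | 891000.00
x̄ = 2515500.00 / 21150.00 = 118.94 in
ȳ = 891000.00 / 21150.00 = 42.13 in

x̄ = 118.94 in, ȳ = 42.13 in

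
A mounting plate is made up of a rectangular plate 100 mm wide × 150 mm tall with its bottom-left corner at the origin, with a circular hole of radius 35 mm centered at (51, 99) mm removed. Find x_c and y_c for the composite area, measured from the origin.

Part | A | x̄ᵢ | ȳᵢ | A·x̄ᵢ | A·ȳᵢ
plate | 15000.00 | 50.00 | 75.00 | 750000.00 | 1125000.00
hole | -3848.45 | 51.00 | 99.00 | -196271.00 | -380996.65
Σ | 11151.55 |  |  | 553729.00 | 744003.35
x_c = 553729.00 / 11151.55 = 49.65 mm
y_c = 744003.35 / 11151.55 = 66.72 mm

x_c = 49.65 mm, y_c = 66.72 mm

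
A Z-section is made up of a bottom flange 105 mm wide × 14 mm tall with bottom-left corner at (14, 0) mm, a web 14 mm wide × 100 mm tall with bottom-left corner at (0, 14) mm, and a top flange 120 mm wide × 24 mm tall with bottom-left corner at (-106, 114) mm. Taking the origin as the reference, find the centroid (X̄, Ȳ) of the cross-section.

X̄ = -4.33 mm, Ȳ = 80.48 mm

bottom flange: A = 105 × 14 = 1470.00, centroid at (66.50, 7.00).
web: A = 14 × 100 = 1400.00, centroid at (7.00, 64.00).
top flange: A = 120 × 24 = 2880.00, centroid at (-46.00, 126.00).
ΣA = 5750.00 mm², ΣAX̄ = -24925.00 mm³, ΣAȲ = 462770.00 mm³.
X̄ = -24925.00/5750.00 = -4.33 mm; Ȳ = 462770.00/5750.00 = 80.48 mm.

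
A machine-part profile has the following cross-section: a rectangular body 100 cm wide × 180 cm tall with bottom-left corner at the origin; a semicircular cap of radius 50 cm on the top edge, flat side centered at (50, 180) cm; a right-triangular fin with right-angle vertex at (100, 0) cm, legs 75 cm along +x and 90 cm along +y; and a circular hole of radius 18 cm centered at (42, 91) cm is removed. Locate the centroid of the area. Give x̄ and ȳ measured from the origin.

x̄ = 60.76 cm, ȳ = 99.60 cm

Part | A | x̄ᵢ | ȳᵢ | A·x̄ᵢ | A·ȳᵢ
rectangular body | 18000.00 | 50.00 | 90.00 | 900000.00 | 1620000.00
semicircular top | 3926.99 | 50.00 | 201.22 | 196349.54 | 790191.68
triangular fin | 3375.00 | 125.00 | 30.00 | 421875.00 | 101250.00
hole | -1017.88 | 42.00 | 91.00 | -42750.79 | -92626.72
Σ | 24284.11 |  |  | 1475473.75 | 2418814.96
x̄ = 1475473.75 / 24284.11 = 60.76 cm
ȳ = 2418814.96 / 24284.11 = 99.60 cm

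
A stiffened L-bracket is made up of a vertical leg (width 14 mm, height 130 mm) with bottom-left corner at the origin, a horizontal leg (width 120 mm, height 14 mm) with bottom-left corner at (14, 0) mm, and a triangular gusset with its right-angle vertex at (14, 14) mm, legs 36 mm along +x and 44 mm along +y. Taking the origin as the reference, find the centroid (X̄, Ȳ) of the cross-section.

vertical leg: A = 14 × 130 = 1820.00, centroid at (7.00, 65.00).
horizontal leg: A = 120 × 14 = 1680.00, centroid at (74.00, 7.00).
gusset: A = ½·36·44 = 792.00, centroid at (26.00, 28.67).
ΣA = 4292.00 mm²
ΣAX̄ = (1820.00)(7.00) + (1680.00)(74.00) + (792.00)(26.00) = 157652.00 mm³
ΣAȲ = (1820.00)(65.00) + (1680.00)(7.00) + (792.00)(28.67) = 152764.00 mm³
X̄ = 157652.00 / 4292.00 = 36.73 mm
Ȳ = 152764.00 / 4292.00 = 35.59 mm

X̄ = 36.73 mm, Ȳ = 35.59 mm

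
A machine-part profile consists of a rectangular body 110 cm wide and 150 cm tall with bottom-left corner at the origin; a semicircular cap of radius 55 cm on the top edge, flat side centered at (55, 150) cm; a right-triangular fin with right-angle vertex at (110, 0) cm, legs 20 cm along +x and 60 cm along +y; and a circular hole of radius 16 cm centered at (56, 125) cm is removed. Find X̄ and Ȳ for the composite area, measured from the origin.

rectangular body: A = 110 × 150 = 16500.00, centroid at (55.00, 75.00).
semicircular top: A = ½π·55² = 4751.66, centroid at (55.00, 173.34).
triangular fin: A = ½·20·60 = 600.00, centroid at (116.67, 20.00).
hole: A = −π·16² = -804.25, centroid at (56.00, 125.00).
ΣA = 21047.41 cm²
ΣAX̄ = (16500.00)(55.00) + (4751.66)(55.00) + (600.00)(116.67) + (-804.25)(56.00) = 1193803.37 cm³
ΣAȲ = (16500.00)(75.00) + (4751.66)(173.34) + (600.00)(20.00) + (-804.25)(125.00) = 1972634.54 cm³
X̄ = 1193803.37 / 21047.41 = 56.72 cm
Ȳ = 1972634.54 / 21047.41 = 93.72 cm

X̄ = 56.72 cm, Ȳ = 93.72 cm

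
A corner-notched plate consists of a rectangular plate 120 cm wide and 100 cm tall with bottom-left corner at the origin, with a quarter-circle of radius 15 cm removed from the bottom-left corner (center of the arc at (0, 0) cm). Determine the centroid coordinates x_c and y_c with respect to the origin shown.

plate: A = 120 × 100 = 12000.00, centroid at (60.00, 50.00).
removed quarter-circle: A = −¼π·15² = -176.71, centroid at (6.37, 6.37).
ΣA = 11823.29 cm², ΣAx_c = 718875.00 cm³, ΣAy_c = 598875.00 cm³.
x_c = 718875.00/11823.29 = 60.80 cm; y_c = 598875.00/11823.29 = 50.65 cm.

x_c = 60.80 cm, y_c = 50.65 cm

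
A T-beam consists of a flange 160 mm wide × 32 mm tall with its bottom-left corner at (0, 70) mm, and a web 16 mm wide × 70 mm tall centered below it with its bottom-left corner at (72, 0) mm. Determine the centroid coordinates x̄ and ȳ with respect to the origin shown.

Part | A | x̄ᵢ | ȳᵢ | A·x̄ᵢ | A·ȳᵢ
web | 1120.00 | 80.00 | 35.00 | 89600.00 | 39200.00
flange | 5120.00 | 80.00 | 86.00 | 409600.00 | 440320.00
Σ | 6240.00 |  |  | 499200.00 | 479520.00
x̄ = 499200.00 / 6240.00 = 80.00 mm
ȳ = 479520.00 / 6240.00 = 76.85 mm

x̄ = 80.00 mm, ȳ = 76.85 mm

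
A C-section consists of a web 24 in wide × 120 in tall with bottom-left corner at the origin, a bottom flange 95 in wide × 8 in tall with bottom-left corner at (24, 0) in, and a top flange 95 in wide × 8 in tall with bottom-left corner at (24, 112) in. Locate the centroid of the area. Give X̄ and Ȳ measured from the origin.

X̄ = 32.55 in, Ȳ = 60.00 in

web: A = 24 × 120 = 2880.00, centroid at (12.00, 60.00).
bottom flange: A = 95 × 8 = 760.00, centroid at (71.50, 4.00).
top flange: A = 95 × 8 = 760.00, centroid at (71.50, 116.00).
ΣA = 4400.00 in²
ΣAX̄ = (2880.00)(12.00) + (760.00)(71.50) + (760.00)(71.50) = 143240.00 in³
ΣAȲ = (2880.00)(60.00) + (760.00)(4.00) + (760.00)(116.00) = 264000.00 in³
X̄ = 143240.00 / 4400.00 = 32.55 in
Ȳ = 264000.00 / 4400.00 = 60.00 in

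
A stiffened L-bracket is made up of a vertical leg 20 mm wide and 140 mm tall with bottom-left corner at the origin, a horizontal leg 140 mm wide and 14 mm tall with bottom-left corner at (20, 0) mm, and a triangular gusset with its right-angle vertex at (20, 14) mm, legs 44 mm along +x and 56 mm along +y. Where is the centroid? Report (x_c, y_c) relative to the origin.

Part | A | x̄ᵢ | ȳᵢ | A·x̄ᵢ | A·ȳᵢ
vertical leg | 2800.00 | 10.00 | 70.00 | 28000.00 | 196000.00
horizontal leg | 1960.00 | 90.00 | 7.00 | 176400.00 | 13720.00
gusset | 1232.00 | 34.67 | 32.67 | 42709.33 | 40245.33
Σ | 5992.00 |  |  | 247109.33 | 249965.33
x_c = 247109.33 / 5992.00 = 41.24 mm
y_c = 249965.33 / 5992.00 = 41.72 mm

x_c = 41.24 mm, y_c = 41.72 mm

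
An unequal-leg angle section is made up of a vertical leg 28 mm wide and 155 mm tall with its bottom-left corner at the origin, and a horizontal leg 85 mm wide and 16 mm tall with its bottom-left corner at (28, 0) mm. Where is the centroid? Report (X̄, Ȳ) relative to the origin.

Part | A | x̄ᵢ | ȳᵢ | A·x̄ᵢ | A·ȳᵢ
vertical leg | 4340.00 | 14.00 | 77.50 | 60760.00 | 336350.00
horizontal leg | 1360.00 | 70.50 | 8.00 | 95880.00 | 10880.00
Σ | 5700.00 |  |  | 156640.00 | 347230.00
X̄ = 156640.00 / 5700.00 = 27.48 mm
Ȳ = 347230.00 / 5700.00 = 60.92 mm

X̄ = 27.48 mm, Ȳ = 60.92 mm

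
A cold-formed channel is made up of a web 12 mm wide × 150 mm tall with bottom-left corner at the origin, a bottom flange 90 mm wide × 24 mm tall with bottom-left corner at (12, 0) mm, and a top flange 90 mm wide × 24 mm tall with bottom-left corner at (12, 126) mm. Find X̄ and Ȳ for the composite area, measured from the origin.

web: A = 12 × 150 = 1800.00, centroid at (6.00, 75.00).
bottom flange: A = 90 × 24 = 2160.00, centroid at (57.00, 12.00).
top flange: A = 90 × 24 = 2160.00, centroid at (57.00, 138.00).
ΣA = 6120.00 mm²
ΣAX̄ = (1800.00)(6.00) + (2160.00)(57.00) + (2160.00)(57.00) = 257040.00 mm³
ΣAȲ = (1800.00)(75.00) + (2160.00)(12.00) + (2160.00)(138.00) = 459000.00 mm³
X̄ = 257040.00 / 6120.00 = 42.00 mm
Ȳ = 459000.00 / 6120.00 = 75.00 mm

X̄ = 42.00 mm, Ȳ = 75.00 mm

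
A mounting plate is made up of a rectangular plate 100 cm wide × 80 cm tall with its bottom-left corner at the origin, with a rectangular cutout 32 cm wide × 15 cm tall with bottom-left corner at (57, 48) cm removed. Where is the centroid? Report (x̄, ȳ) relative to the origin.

x̄ = 48.53 cm, ȳ = 39.01 cm

plate: A = 100 × 80 = 8000.00, centroid at (50.00, 40.00).
hole: A = −(32 × 15) = -480.00, centroid at (73.00, 55.50).
ΣA = 7520.00 cm², ΣAx̄ = 364960.00 cm³, ΣAȳ = 293360.00 cm³.
x̄ = 364960.00/7520.00 = 48.53 cm; ȳ = 293360.00/7520.00 = 39.01 cm.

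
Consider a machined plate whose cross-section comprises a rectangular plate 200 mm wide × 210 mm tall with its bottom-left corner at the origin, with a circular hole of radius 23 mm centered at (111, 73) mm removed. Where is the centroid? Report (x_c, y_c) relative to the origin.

plate: A = 200 × 210 = 42000.00, centroid at (100.00, 105.00).
hole: A = −π·23² = -1661.90, centroid at (111.00, 73.00).
ΣA = 40338.10 mm², ΣAx_c = 4015528.82 mm³, ΣAy_c = 4288681.12 mm³.
x_c = 4015528.82/40338.10 = 99.55 mm; y_c = 4288681.12/40338.10 = 106.32 mm.

x_c = 99.55 mm, y_c = 106.32 mm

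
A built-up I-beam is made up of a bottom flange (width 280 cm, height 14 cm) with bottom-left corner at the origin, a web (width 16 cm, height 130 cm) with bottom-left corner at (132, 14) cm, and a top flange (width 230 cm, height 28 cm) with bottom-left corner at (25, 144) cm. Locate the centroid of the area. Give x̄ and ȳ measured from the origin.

Part | A | x̄ᵢ | ȳᵢ | A·x̄ᵢ | A·ȳᵢ
bottom flange | 3920.00 | 140.00 | 7.00 | 548800.00 | 27440.00
web | 2080.00 | 140.00 | 79.00 | 291200.00 | 164320.00
top flange | 6440.00 | 140.00 | 158.00 | 901600.00 | 1017520.00
Σ | 12440.00 |  |  | 1741600.00 | 1209280.00
x̄ = 1741600.00 / 12440.00 = 140.00 cm
ȳ = 1209280.00 / 12440.00 = 97.21 cm

x̄ = 140.00 cm, ȳ = 97.21 cm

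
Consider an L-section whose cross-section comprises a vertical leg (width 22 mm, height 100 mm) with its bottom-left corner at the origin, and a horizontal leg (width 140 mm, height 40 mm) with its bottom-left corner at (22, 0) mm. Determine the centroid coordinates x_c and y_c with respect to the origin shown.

Part | A | x̄ᵢ | ȳᵢ | A·x̄ᵢ | A·ȳᵢ
vertical leg | 2200.00 | 11.00 | 50.00 | 24200.00 | 110000.00
horizontal leg | 5600.00 | 92.00 | 20.00 | 515200.00 | 112000.00
Σ | 7800.00 |  |  | 539400.00 | 222000.00
x_c = 539400.00 / 7800.00 = 69.15 mm
y_c = 222000.00 / 7800.00 = 28.46 mm

x_c = 69.15 mm, y_c = 28.46 mm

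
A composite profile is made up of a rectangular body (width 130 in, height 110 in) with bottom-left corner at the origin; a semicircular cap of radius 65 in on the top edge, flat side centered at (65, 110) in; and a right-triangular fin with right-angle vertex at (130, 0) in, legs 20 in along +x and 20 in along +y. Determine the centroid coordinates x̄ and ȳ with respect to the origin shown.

x̄ = 65.68 in, ȳ = 80.47 in

rectangular body: A = 130 × 110 = 14300.00, centroid at (65.00, 55.00).
semicircular top: A = ½π·65² = 6636.61, centroid at (65.00, 137.59).
triangular fin: A = ½·20·20 = 200.00, centroid at (136.67, 6.67).
ΣA = 21136.61 in²
ΣAx̄ = (14300.00)(65.00) + (6636.61)(65.00) + (200.00)(136.67) = 1388213.27 in³
ΣAȳ = (14300.00)(55.00) + (6636.61)(137.59) + (200.00)(6.67) = 1700944.26 in³
x̄ = 1388213.27 / 21136.61 = 65.68 in
ȳ = 1700944.26 / 21136.61 = 80.47 in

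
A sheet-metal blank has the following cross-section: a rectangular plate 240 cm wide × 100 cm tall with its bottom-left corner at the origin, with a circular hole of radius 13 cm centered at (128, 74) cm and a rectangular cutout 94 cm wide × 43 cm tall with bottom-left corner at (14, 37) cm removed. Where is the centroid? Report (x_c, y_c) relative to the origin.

x_c = 132.06 cm, y_c = 47.58 cm

Part | A | x̄ᵢ | ȳᵢ | A·x̄ᵢ | A·ȳᵢ
plate | 24000.00 | 120.00 | 50.00 | 2880000.00 | 1200000.00
hole 1 | -530.93 | 128.00 | 74.00 | -67958.93 | -39288.76
hole 2 | -4042.00 | 61.00 | 58.50 | -246562.00 | -236457.00
Σ | 19427.07 |  |  | 2565479.07 | 924254.24
x_c = 2565479.07 / 19427.07 = 132.06 cm
y_c = 924254.24 / 19427.07 = 47.58 cm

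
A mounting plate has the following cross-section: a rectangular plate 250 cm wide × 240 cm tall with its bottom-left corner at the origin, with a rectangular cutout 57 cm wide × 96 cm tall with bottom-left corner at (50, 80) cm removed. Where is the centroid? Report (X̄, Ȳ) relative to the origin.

X̄ = 129.67 cm, Ȳ = 119.20 cm

Part | A | x̄ᵢ | ȳᵢ | A·x̄ᵢ | A·ȳᵢ
plate | 60000.00 | 125.00 | 120.00 | 7500000.00 | 7200000.00
hole | -5472.00 | 78.50 | 128.00 | -429552.00 | -700416.00
Σ | 54528.00 |  |  | 7070448.00 | 6499584.00
X̄ = 7070448.00 / 54528.00 = 129.67 cm
Ȳ = 6499584.00 / 54528.00 = 119.20 cm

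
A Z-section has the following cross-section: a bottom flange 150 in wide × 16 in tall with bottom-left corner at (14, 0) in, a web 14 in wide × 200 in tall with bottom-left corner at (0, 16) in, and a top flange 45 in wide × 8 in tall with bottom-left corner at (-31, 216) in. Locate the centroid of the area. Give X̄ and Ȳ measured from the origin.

bottom flange: A = 150 × 16 = 2400.00, centroid at (89.00, 8.00).
web: A = 14 × 200 = 2800.00, centroid at (7.00, 116.00).
top flange: A = 45 × 8 = 360.00, centroid at (-8.50, 220.00).
ΣA = 5560.00 in², ΣAX̄ = 230140.00 in³, ΣAȲ = 423200.00 in³.
X̄ = 230140.00/5560.00 = 41.39 in; Ȳ = 423200.00/5560.00 = 76.12 in.

X̄ = 41.39 in, Ȳ = 76.12 in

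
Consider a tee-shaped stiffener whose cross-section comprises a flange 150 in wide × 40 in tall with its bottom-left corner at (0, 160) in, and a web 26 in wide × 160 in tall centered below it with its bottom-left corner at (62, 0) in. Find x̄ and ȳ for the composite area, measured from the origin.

Part | A | x̄ᵢ | ȳᵢ | A·x̄ᵢ | A·ȳᵢ
web | 4160.00 | 75.00 | 80.00 | 312000.00 | 332800.00
flange | 6000.00 | 75.00 | 180.00 | 450000.00 | 1080000.00
Σ | 10160.00 |  |  | 762000.00 | 1412800.00
x̄ = 762000.00 / 10160.00 = 75.00 in
ȳ = 1412800.00 / 10160.00 = 139.06 in

x̄ = 75.00 in, ȳ = 139.06 in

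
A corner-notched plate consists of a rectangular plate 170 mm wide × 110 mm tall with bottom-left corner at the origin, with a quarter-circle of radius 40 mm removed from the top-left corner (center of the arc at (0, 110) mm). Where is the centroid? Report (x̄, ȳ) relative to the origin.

x̄ = 89.90 mm, ȳ = 52.26 mm

plate: A = 170 × 110 = 18700.00, centroid at (85.00, 55.00).
removed quarter-circle: A = −¼π·40² = -1256.64, centroid at (16.98, 93.02).
ΣA = 17443.36 mm²
ΣAx̄ = (18700.00)(85.00) + (-1256.64)(16.98) = 1568166.67 mm³
ΣAȳ = (18700.00)(55.00) + (-1256.64)(93.02) = 911603.26 mm³
x̄ = 1568166.67 / 17443.36 = 89.90 mm
ȳ = 911603.26 / 17443.36 = 52.26 mm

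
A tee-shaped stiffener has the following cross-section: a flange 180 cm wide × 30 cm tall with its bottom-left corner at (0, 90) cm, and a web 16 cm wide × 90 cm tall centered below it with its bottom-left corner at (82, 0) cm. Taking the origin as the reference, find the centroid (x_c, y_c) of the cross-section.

Part | A | x̄ᵢ | ȳᵢ | A·x̄ᵢ | A·ȳᵢ
web | 1440.00 | 90.00 | 45.00 | 129600.00 | 64800.00
flange | 5400.00 | 90.00 | 105.00 | 486000.00 | 567000.00
Σ | 6840.00 |  |  | 615600.00 | 631800.00
x_c = 615600.00 / 6840.00 = 90.00 cm
y_c = 631800.00 / 6840.00 = 92.37 cm

x_c = 90.00 cm, y_c = 92.37 cm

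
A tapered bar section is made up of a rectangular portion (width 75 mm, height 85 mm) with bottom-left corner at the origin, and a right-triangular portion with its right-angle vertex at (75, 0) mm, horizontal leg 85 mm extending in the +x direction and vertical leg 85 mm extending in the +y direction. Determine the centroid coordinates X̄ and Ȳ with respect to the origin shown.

rectangular portion: A = 75 × 85 = 6375.00, centroid at (37.50, 42.50).
triangular portion: A = ½·85·85 = 3612.50, centroid at (103.33, 28.33).
ΣA = 9987.50 mm²
ΣAX̄ = (6375.00)(37.50) + (3612.50)(103.33) = 612354.17 mm³
ΣAȲ = (6375.00)(42.50) + (3612.50)(28.33) = 373291.67 mm³
X̄ = 612354.17 / 9987.50 = 61.31 mm
Ȳ = 373291.67 / 9987.50 = 37.38 mm

X̄ = 61.31 mm, Ȳ = 37.38 mm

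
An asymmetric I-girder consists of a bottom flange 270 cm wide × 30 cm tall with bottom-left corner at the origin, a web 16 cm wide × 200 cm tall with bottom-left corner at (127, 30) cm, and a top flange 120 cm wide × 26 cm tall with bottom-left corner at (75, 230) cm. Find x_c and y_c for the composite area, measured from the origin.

bottom flange: A = 270 × 30 = 8100.00, centroid at (135.00, 15.00).
web: A = 16 × 200 = 3200.00, centroid at (135.00, 130.00).
top flange: A = 120 × 26 = 3120.00, centroid at (135.00, 243.00).
ΣA = 14420.00 cm²
ΣAx_c = (8100.00)(135.00) + (3200.00)(135.00) + (3120.00)(135.00) = 1946700.00 cm³
ΣAy_c = (8100.00)(15.00) + (3200.00)(130.00) + (3120.00)(243.00) = 1295660.00 cm³
x_c = 1946700.00 / 14420.00 = 135.00 cm
y_c = 1295660.00 / 14420.00 = 89.85 cm

x_c = 135.00 cm, y_c = 89.85 cm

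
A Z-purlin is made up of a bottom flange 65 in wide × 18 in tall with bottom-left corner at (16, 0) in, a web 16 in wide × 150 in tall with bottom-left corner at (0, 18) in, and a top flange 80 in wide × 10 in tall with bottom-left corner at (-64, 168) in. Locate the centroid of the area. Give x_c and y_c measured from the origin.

bottom flange: A = 65 × 18 = 1170.00, centroid at (48.50, 9.00).
web: A = 16 × 150 = 2400.00, centroid at (8.00, 93.00).
top flange: A = 80 × 10 = 800.00, centroid at (-24.00, 173.00).
ΣA = 4370.00 in², ΣAx_c = 56745.00 in³, ΣAy_c = 372130.00 in³.
x_c = 56745.00/4370.00 = 12.99 in; y_c = 372130.00/4370.00 = 85.16 in.

x_c = 12.99 in, y_c = 85.16 in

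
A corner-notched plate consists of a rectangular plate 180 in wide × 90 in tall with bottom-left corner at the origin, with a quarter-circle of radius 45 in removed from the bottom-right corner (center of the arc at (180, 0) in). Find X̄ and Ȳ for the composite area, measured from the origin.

plate: A = 180 × 90 = 16200.00, centroid at (90.00, 45.00).
removed quarter-circle: A = −¼π·45² = -1590.43, centroid at (160.90, 19.10).
ΣA = 14609.57 in²
ΣAX̄ = (16200.00)(90.00) + (-1590.43)(160.90) = 1202097.37 in³
ΣAȲ = (16200.00)(45.00) + (-1590.43)(19.10) = 698625.00 in³
X̄ = 1202097.37 / 14609.57 = 82.28 in
Ȳ = 698625.00 / 14609.57 = 47.82 in

X̄ = 82.28 in, Ȳ = 47.82 in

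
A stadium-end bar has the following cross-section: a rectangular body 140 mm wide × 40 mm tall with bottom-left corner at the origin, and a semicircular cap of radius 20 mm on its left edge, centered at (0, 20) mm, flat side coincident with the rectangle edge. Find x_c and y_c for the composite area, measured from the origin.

rectangular body: A = 140 × 40 = 5600.00, centroid at (70.00, 20.00).
semicircular end: A = ½π·20² = 628.32, centroid at (-8.49, 20.00).
ΣA = 6228.32 mm²
ΣAx_c = (5600.00)(70.00) + (628.32)(-8.49) = 386666.67 mm³
ΣAy_c = (5600.00)(20.00) + (628.32)(20.00) = 124566.37 mm³
x_c = 386666.67 / 6228.32 = 62.08 mm
y_c = 124566.37 / 6228.32 = 20.00 mm

x_c = 62.08 mm, y_c = 20.00 mm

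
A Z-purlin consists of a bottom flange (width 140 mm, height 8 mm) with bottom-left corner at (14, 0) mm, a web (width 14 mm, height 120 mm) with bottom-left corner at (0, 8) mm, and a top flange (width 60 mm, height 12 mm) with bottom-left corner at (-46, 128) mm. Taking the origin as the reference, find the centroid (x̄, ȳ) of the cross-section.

bottom flange: A = 140 × 8 = 1120.00, centroid at (84.00, 4.00).
web: A = 14 × 120 = 1680.00, centroid at (7.00, 68.00).
top flange: A = 60 × 12 = 720.00, centroid at (-16.00, 134.00).
ΣA = 3520.00 mm²
ΣAx̄ = (1120.00)(84.00) + (1680.00)(7.00) + (720.00)(-16.00) = 94320.00 mm³
ΣAȳ = (1120.00)(4.00) + (1680.00)(68.00) + (720.00)(134.00) = 215200.00 mm³
x̄ = 94320.00 / 3520.00 = 26.80 mm
ȳ = 215200.00 / 3520.00 = 61.14 mm

x̄ = 26.80 mm, ȳ = 61.14 mm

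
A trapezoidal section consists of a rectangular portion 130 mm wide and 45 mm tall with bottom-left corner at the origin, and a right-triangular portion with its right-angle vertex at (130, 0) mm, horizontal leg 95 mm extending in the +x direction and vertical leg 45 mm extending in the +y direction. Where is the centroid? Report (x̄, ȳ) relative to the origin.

x̄ = 90.87 mm, ȳ = 20.49 mm

rectangular portion: A = 130 × 45 = 5850.00, centroid at (65.00, 22.50).
triangular portion: A = ½·95·45 = 2137.50, centroid at (161.67, 15.00).
ΣA = 7987.50 mm², ΣAx̄ = 725812.50 mm³, ΣAȳ = 163687.50 mm³.
x̄ = 725812.50/7987.50 = 90.87 mm; ȳ = 163687.50/7987.50 = 20.49 mm.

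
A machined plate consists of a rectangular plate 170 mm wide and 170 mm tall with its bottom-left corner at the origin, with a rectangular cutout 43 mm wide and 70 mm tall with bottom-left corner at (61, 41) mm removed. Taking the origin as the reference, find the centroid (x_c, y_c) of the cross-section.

x_c = 85.29 mm, y_c = 86.05 mm

plate: A = 170 × 170 = 28900.00, centroid at (85.00, 85.00).
hole: A = −(43 × 70) = -3010.00, centroid at (82.50, 76.00).
ΣA = 25890.00 mm²
ΣAx_c = (28900.00)(85.00) + (-3010.00)(82.50) = 2208175.00 mm³
ΣAy_c = (28900.00)(85.00) + (-3010.00)(76.00) = 2227740.00 mm³
x_c = 2208175.00 / 25890.00 = 85.29 mm
y_c = 2227740.00 / 25890.00 = 86.05 mm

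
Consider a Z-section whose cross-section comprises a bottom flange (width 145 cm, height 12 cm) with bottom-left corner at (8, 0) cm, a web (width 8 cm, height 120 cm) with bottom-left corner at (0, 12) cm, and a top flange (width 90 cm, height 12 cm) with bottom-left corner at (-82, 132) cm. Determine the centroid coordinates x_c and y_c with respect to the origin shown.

x_c = 27.50 cm, y_c = 60.48 cm

bottom flange: A = 145 × 12 = 1740.00, centroid at (80.50, 6.00).
web: A = 8 × 120 = 960.00, centroid at (4.00, 72.00).
top flange: A = 90 × 12 = 1080.00, centroid at (-37.00, 138.00).
ΣA = 3780.00 cm²
ΣAx_c = (1740.00)(80.50) + (960.00)(4.00) + (1080.00)(-37.00) = 103950.00 cm³
ΣAy_c = (1740.00)(6.00) + (960.00)(72.00) + (1080.00)(138.00) = 228600.00 cm³
x_c = 103950.00 / 3780.00 = 27.50 cm
y_c = 228600.00 / 3780.00 = 60.48 cm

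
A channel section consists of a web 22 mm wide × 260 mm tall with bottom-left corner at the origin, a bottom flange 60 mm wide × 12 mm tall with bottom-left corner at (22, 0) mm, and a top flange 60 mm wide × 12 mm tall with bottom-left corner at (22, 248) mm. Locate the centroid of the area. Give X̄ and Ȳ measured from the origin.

X̄ = 19.25 mm, Ȳ = 130.00 mm

web: A = 22 × 260 = 5720.00, centroid at (11.00, 130.00).
bottom flange: A = 60 × 12 = 720.00, centroid at (52.00, 6.00).
top flange: A = 60 × 12 = 720.00, centroid at (52.00, 254.00).
ΣA = 7160.00 mm², ΣAX̄ = 137800.00 mm³, ΣAȲ = 930800.00 mm³.
X̄ = 137800.00/7160.00 = 19.25 mm; Ȳ = 930800.00/7160.00 = 130.00 mm.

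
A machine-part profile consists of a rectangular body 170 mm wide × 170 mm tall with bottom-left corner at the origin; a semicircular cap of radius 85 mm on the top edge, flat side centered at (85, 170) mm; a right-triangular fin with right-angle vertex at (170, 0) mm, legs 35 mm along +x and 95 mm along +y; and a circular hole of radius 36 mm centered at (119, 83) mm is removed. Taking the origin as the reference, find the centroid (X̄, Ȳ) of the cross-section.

X̄ = 85.59 mm, Ȳ = 119.18 mm

Part | A | x̄ᵢ | ȳᵢ | A·x̄ᵢ | A·ȳᵢ
rectangular body | 28900.00 | 85.00 | 85.00 | 2456500.00 | 2456500.00
semicircular top | 11349.00 | 85.00 | 206.08 | 964665.29 | 2338747.26
triangular fin | 1662.50 | 181.67 | 31.67 | 302020.83 | 52645.83
hole | -4071.50 | 119.00 | 83.00 | -484508.99 | -337934.84
Σ | 37840.00 |  |  | 3238677.14 | 4509958.25
X̄ = 3238677.14 / 37840.00 = 85.59 mm
Ȳ = 4509958.25 / 37840.00 = 119.18 mm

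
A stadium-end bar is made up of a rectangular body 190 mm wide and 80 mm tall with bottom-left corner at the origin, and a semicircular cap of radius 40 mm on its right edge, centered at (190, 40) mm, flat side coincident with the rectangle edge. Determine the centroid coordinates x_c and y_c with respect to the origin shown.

rectangular body: A = 190 × 80 = 15200.00, centroid at (95.00, 40.00).
semicircular end: A = ½π·40² = 2513.27, centroid at (206.98, 40.00).
ΣA = 17713.27 mm², ΣAx_c = 1964188.75 mm³, ΣAy_c = 708530.96 mm³.
x_c = 1964188.75/17713.27 = 110.89 mm; y_c = 708530.96/17713.27 = 40.00 mm.

x_c = 110.89 mm, y_c = 40.00 mm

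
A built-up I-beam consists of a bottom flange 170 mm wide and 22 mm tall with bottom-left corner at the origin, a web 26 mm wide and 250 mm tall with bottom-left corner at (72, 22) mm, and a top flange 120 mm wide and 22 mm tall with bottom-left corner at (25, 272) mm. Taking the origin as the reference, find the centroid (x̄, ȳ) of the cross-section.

x̄ = 85.00 mm, ȳ = 135.39 mm

bottom flange: A = 170 × 22 = 3740.00, centroid at (85.00, 11.00).
web: A = 26 × 250 = 6500.00, centroid at (85.00, 147.00).
top flange: A = 120 × 22 = 2640.00, centroid at (85.00, 283.00).
ΣA = 12880.00 mm²
ΣAx̄ = (3740.00)(85.00) + (6500.00)(85.00) + (2640.00)(85.00) = 1094800.00 mm³
ΣAȳ = (3740.00)(11.00) + (6500.00)(147.00) + (2640.00)(283.00) = 1743760.00 mm³
x̄ = 1094800.00 / 12880.00 = 85.00 mm
ȳ = 1743760.00 / 12880.00 = 135.39 mm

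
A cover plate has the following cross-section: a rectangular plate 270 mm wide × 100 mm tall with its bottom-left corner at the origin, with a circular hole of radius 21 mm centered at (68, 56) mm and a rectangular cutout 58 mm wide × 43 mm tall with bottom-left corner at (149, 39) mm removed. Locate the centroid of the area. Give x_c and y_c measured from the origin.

Part | A | x̄ᵢ | ȳᵢ | A·x̄ᵢ | A·ȳᵢ
plate | 27000.00 | 135.00 | 50.00 | 3645000.00 | 1350000.00
hole 1 | -1385.44 | 68.00 | 56.00 | -94210.08 | -77584.77
hole 2 | -2494.00 | 178.00 | 60.50 | -443932.00 | -150887.00
Σ | 23120.56 |  |  | 3106857.92 | 1121528.23
x_c = 3106857.92 / 23120.56 = 134.38 mm
y_c = 1121528.23 / 23120.56 = 48.51 mm

x_c = 134.38 mm, y_c = 48.51 mm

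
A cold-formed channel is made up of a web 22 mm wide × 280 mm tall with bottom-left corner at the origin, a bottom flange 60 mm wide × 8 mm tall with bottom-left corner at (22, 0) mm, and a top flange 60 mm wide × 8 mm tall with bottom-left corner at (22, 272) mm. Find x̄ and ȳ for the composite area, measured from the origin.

web: A = 22 × 280 = 6160.00, centroid at (11.00, 140.00).
bottom flange: A = 60 × 8 = 480.00, centroid at (52.00, 4.00).
top flange: A = 60 × 8 = 480.00, centroid at (52.00, 276.00).
ΣA = 7120.00 mm², ΣAx̄ = 117680.00 mm³, ΣAȳ = 996800.00 mm³.
x̄ = 117680.00/7120.00 = 16.53 mm; ȳ = 996800.00/7120.00 = 140.00 mm.

x̄ = 16.53 mm, ȳ = 140.00 mm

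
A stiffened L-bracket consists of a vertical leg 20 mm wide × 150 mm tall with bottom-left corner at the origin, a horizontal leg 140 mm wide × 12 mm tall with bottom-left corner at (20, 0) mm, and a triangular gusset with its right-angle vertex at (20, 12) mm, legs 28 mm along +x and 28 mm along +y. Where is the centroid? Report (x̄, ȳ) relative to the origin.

vertical leg: A = 20 × 150 = 3000.00, centroid at (10.00, 75.00).
horizontal leg: A = 140 × 12 = 1680.00, centroid at (90.00, 6.00).
gusset: A = ½·28·28 = 392.00, centroid at (29.33, 21.33).
ΣA = 5072.00 mm²
ΣAx̄ = (3000.00)(10.00) + (1680.00)(90.00) + (392.00)(29.33) = 192698.67 mm³
ΣAȳ = (3000.00)(75.00) + (1680.00)(6.00) + (392.00)(21.33) = 243442.67 mm³
x̄ = 192698.67 / 5072.00 = 37.99 mm
ȳ = 243442.67 / 5072.00 = 48.00 mm

x̄ = 37.99 mm, ȳ = 48.00 mm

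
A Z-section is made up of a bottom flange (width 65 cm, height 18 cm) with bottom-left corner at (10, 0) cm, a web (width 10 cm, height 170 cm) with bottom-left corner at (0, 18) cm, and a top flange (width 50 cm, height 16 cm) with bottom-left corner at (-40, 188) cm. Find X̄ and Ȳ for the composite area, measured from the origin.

bottom flange: A = 65 × 18 = 1170.00, centroid at (42.50, 9.00).
web: A = 10 × 170 = 1700.00, centroid at (5.00, 103.00).
top flange: A = 50 × 16 = 800.00, centroid at (-15.00, 196.00).
ΣA = 3670.00 cm²
ΣAX̄ = (1170.00)(42.50) + (1700.00)(5.00) + (800.00)(-15.00) = 46225.00 cm³
ΣAȲ = (1170.00)(9.00) + (1700.00)(103.00) + (800.00)(196.00) = 342430.00 cm³
X̄ = 46225.00 / 3670.00 = 12.60 cm
Ȳ = 342430.00 / 3670.00 = 93.31 cm

X̄ = 12.60 cm, Ȳ = 93.31 cm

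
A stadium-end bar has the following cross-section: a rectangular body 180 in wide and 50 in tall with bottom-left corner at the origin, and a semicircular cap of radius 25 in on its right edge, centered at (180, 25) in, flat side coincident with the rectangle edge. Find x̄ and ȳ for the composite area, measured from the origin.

x̄ = 99.90 in, ȳ = 25.00 in

Part | A | x̄ᵢ | ȳᵢ | A·x̄ᵢ | A·ȳᵢ
rectangular body | 9000.00 | 90.00 | 25.00 | 810000.00 | 225000.00
semicircular end | 981.75 | 190.61 | 25.00 | 187131.25 | 24543.69
Σ | 9981.75 |  |  | 997131.25 | 249543.69
x̄ = 997131.25 / 9981.75 = 99.90 in
ȳ = 249543.69 / 9981.75 = 25.00 in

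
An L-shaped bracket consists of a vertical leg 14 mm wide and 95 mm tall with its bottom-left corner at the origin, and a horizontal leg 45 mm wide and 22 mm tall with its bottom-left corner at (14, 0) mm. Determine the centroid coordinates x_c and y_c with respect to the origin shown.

x_c = 19.59 mm, y_c = 31.92 mm

vertical leg: A = 14 × 95 = 1330.00, centroid at (7.00, 47.50).
horizontal leg: A = 45 × 22 = 990.00, centroid at (36.50, 11.00).
ΣA = 2320.00 mm², ΣAx_c = 45445.00 mm³, ΣAy_c = 74065.00 mm³.
x_c = 45445.00/2320.00 = 19.59 mm; y_c = 74065.00/2320.00 = 31.92 mm.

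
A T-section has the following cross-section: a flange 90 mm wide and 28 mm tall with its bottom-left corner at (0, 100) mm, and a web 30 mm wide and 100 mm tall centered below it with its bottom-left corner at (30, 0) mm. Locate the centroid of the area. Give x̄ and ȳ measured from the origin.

web: A = 30 × 100 = 3000.00, centroid at (45.00, 50.00).
flange: A = 90 × 28 = 2520.00, centroid at (45.00, 114.00).
ΣA = 5520.00 mm², ΣAx̄ = 248400.00 mm³, ΣAȳ = 437280.00 mm³.
x̄ = 248400.00/5520.00 = 45.00 mm; ȳ = 437280.00/5520.00 = 79.22 mm.

x̄ = 45.00 mm, ȳ = 79.22 mm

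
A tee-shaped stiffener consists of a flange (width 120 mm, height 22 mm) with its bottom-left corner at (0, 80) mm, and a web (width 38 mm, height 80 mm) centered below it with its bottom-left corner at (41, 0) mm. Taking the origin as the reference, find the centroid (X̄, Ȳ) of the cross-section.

Part | A | x̄ᵢ | ȳᵢ | A·x̄ᵢ | A·ȳᵢ
web | 3040.00 | 60.00 | 40.00 | 182400.00 | 121600.00
flange | 2640.00 | 60.00 | 91.00 | 158400.00 | 240240.00
Σ | 5680.00 |  |  | 340800.00 | 361840.00
X̄ = 340800.00 / 5680.00 = 60.00 mm
Ȳ = 361840.00 / 5680.00 = 63.70 mm

X̄ = 60.00 mm, Ȳ = 63.70 mm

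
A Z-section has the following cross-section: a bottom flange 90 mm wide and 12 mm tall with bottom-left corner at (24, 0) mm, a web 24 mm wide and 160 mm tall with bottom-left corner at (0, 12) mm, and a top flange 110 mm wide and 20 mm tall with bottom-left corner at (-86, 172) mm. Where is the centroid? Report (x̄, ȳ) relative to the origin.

x̄ = 7.36 mm, ȳ = 106.76 mm

bottom flange: A = 90 × 12 = 1080.00, centroid at (69.00, 6.00).
web: A = 24 × 160 = 3840.00, centroid at (12.00, 92.00).
top flange: A = 110 × 20 = 2200.00, centroid at (-31.00, 182.00).
ΣA = 7120.00 mm²
ΣAx̄ = (1080.00)(69.00) + (3840.00)(12.00) + (2200.00)(-31.00) = 52400.00 mm³
ΣAȳ = (1080.00)(6.00) + (3840.00)(92.00) + (2200.00)(182.00) = 760160.00 mm³
x̄ = 52400.00 / 7120.00 = 7.36 mm
ȳ = 760160.00 / 7120.00 = 106.76 mm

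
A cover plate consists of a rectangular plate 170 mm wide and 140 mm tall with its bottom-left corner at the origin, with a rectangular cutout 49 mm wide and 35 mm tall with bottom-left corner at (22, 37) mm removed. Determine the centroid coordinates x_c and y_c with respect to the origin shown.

x_c = 87.99 mm, y_c = 71.20 mm

plate: A = 170 × 140 = 23800.00, centroid at (85.00, 70.00).
hole: A = −(49 × 35) = -1715.00, centroid at (46.50, 54.50).
ΣA = 22085.00 mm²
ΣAx_c = (23800.00)(85.00) + (-1715.00)(46.50) = 1943252.50 mm³
ΣAy_c = (23800.00)(70.00) + (-1715.00)(54.50) = 1572532.50 mm³
x_c = 1943252.50 / 22085.00 = 87.99 mm
y_c = 1572532.50 / 22085.00 = 71.20 mm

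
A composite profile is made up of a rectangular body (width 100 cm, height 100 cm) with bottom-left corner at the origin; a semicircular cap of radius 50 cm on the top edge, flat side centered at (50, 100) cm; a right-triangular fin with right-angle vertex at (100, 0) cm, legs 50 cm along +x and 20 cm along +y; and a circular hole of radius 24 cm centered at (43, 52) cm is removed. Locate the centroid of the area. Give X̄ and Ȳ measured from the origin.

Part | A | x̄ᵢ | ȳᵢ | A·x̄ᵢ | A·ȳᵢ
rectangular body | 10000.00 | 50.00 | 50.00 | 500000.00 | 500000.00
semicircular top | 3926.99 | 50.00 | 121.22 | 196349.54 | 476032.42
triangular fin | 500.00 | 116.67 | 6.67 | 58333.33 | 3333.33
hole | -1809.56 | 43.00 | 52.00 | -77810.97 | -94096.98
Σ | 12617.43 |  |  | 676871.91 | 885268.77
X̄ = 676871.91 / 12617.43 = 53.65 cm
Ȳ = 885268.77 / 12617.43 = 70.16 cm

X̄ = 53.65 cm, Ȳ = 70.16 cm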